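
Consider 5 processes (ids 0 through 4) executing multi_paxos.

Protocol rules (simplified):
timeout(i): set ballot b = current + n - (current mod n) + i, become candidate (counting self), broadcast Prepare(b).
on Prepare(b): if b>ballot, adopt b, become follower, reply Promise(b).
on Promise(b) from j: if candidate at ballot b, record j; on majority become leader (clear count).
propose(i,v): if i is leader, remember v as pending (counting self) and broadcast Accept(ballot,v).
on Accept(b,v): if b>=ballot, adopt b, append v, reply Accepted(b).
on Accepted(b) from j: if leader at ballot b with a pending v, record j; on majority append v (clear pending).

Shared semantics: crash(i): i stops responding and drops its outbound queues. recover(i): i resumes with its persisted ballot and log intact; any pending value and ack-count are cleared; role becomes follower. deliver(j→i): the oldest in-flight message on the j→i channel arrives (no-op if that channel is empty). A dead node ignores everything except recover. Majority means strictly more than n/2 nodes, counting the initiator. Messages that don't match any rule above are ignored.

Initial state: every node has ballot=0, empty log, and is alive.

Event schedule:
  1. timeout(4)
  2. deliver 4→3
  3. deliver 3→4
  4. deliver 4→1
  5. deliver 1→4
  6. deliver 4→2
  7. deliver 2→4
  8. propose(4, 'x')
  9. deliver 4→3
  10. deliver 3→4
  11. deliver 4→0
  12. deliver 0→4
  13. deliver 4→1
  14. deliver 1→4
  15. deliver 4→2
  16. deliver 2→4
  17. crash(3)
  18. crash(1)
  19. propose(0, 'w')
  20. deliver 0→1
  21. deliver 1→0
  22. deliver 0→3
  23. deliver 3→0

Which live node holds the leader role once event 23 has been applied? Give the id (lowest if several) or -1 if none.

e1 timeout(4): 4[cand,b=9,-]
e2 deliver 4→3: 3[foll,b=9,-]
e3 deliver 3→4: ·
e4 deliver 4→1: 1[foll,b=9,-]
e5 deliver 1→4: 4[lead,b=9,-]
e6 deliver 4→2: 2[foll,b=9,-]
e7 deliver 2→4: ·
e8 propose(4,'x'): ·
e9 deliver 4→3: 3[foll,b=9,x]
e10 deliver 3→4: ·
e11 deliver 4→0: 0[foll,b=9,-]
e12 deliver 0→4: ·
e13 deliver 4→1: 1[foll,b=9,x]
e14 deliver 1→4: 4[lead,b=9,x]
e15 deliver 4→2: 2[foll,b=9,x]
e16 deliver 2→4: ·
e17 crash(3): 3[✗foll,b=9,x]
e18 crash(1): 1[✗foll,b=9,x]
e19 propose(0,'w'): ·
e20 deliver 0→1: ·
e21 deliver 1→0: ·
e22 deliver 0→3: ·
e23 deliver 3→0: ·

4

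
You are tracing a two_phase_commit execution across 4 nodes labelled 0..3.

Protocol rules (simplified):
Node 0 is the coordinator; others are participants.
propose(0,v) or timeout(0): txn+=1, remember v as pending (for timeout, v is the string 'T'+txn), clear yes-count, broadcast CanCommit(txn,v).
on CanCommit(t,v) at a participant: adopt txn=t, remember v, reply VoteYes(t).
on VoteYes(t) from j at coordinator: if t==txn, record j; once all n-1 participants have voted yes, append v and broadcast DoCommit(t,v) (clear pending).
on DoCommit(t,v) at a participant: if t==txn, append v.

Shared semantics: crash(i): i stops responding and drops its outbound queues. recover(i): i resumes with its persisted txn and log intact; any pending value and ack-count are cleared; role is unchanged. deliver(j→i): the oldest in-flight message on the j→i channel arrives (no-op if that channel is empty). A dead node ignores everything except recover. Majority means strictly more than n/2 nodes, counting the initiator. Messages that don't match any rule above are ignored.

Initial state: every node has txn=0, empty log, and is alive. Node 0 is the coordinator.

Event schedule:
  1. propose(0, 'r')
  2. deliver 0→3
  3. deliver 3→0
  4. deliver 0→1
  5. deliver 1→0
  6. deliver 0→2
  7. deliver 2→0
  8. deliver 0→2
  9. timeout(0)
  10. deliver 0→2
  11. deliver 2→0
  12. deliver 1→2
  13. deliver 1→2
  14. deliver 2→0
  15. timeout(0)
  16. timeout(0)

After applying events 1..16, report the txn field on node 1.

1. propose(0,'r'):  <0:coor t1 ->
2. deliver 0→3:  <3:part t1 ->
3. deliver 3→0:  nop
4. deliver 0→1:  <1:part t1 ->
5. deliver 1→0:  nop
6. deliver 0→2:  <2:part t1 ->
7. deliver 2→0:  <0:coor t1 r>
8. deliver 0→2:  <2:part t1 r>
9. timeout(0):  <0:coor t2 r>
10. deliver 0→2:  <2:part t2 r>
11. deliver 2→0:  nop
12. deliver 1→2:  nop
13. deliver 1→2:  nop
14. deliver 2→0:  nop
15. timeout(0):  <0:coor t3 r>
16. timeout(0):  <0:coor t4 r>

1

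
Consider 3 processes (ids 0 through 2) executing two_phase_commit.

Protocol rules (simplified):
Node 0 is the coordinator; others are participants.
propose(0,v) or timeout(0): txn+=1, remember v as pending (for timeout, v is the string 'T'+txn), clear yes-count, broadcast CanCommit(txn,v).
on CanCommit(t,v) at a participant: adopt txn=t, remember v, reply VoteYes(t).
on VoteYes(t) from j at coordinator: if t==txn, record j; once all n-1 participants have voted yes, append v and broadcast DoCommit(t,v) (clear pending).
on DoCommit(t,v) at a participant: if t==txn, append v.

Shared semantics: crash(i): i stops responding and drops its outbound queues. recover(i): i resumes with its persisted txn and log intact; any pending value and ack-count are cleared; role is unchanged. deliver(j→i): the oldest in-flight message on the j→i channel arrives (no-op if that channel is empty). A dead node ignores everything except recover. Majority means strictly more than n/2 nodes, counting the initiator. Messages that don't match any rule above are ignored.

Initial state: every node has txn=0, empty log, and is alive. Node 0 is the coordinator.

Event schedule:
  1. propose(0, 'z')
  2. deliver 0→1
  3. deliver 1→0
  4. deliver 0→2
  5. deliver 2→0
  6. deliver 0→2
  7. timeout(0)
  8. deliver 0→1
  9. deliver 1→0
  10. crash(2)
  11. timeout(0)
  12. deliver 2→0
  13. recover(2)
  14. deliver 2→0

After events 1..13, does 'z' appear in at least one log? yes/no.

step 1 propose(0,'z'): 0={coor,t=1,log=-}
step 2 deliver 0→1: 1={part,t=1,log=-}
step 3 deliver 1→0: —
step 4 deliver 0→2: 2={part,t=1,log=-}
step 5 deliver 2→0: 0={coor,t=1,log=z}
step 6 deliver 0→2: 2={part,t=1,log=z}
step 7 timeout(0): 0={coor,t=2,log=z}
step 8 deliver 0→1: 1={part,t=1,log=z}
step 9 deliver 1→0: —
step 10 crash(2): 2={✗part,t=1,log=z}
step 11 timeout(0): 0={coor,t=3,log=z}
step 12 deliver 2→0: —
step 13 recover(2): 2={part,t=1,log=z}

yes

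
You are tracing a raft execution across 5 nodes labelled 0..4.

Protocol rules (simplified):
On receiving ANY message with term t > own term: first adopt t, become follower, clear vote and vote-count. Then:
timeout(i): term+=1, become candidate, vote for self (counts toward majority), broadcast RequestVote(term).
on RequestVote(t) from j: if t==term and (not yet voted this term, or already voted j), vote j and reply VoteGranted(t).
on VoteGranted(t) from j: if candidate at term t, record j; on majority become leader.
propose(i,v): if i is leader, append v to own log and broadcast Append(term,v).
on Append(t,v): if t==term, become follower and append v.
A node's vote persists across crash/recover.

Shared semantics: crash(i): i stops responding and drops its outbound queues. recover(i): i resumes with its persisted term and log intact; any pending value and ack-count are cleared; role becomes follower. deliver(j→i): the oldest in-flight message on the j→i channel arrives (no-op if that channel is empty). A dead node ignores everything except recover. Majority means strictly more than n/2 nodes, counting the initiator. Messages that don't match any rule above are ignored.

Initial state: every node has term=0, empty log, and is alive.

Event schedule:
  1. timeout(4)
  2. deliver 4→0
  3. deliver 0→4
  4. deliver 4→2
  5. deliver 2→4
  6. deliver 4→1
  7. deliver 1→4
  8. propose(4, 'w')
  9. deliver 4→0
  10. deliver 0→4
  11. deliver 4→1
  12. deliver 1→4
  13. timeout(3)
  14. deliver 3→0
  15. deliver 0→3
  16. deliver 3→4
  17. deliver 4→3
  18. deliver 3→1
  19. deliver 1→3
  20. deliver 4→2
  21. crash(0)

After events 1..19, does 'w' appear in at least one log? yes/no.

step 1 timeout(4): 4={cand,t=1,log=-}
step 2 deliver 4→0: 0={foll,t=1,log=-}
step 3 deliver 0→4: —
step 4 deliver 4→2: 2={foll,t=1,log=-}
step 5 deliver 2→4: 4={lead,t=1,log=-}
step 6 deliver 4→1: 1={foll,t=1,log=-}
step 7 deliver 1→4: —
step 8 propose(4,'w'): 4={lead,t=1,log=w}
step 9 deliver 4→0: 0={foll,t=1,log=w}
step 10 deliver 0→4: —
step 11 deliver 4→1: 1={foll,t=1,log=w}
step 12 deliver 1→4: —
step 13 timeout(3): 3={cand,t=1,log=-}
step 14 deliver 3→0: —
step 15 deliver 0→3: —
step 16 deliver 3→4: —
step 17 deliver 4→3: —
step 18 deliver 3→1: —
step 19 deliver 1→3: —

yes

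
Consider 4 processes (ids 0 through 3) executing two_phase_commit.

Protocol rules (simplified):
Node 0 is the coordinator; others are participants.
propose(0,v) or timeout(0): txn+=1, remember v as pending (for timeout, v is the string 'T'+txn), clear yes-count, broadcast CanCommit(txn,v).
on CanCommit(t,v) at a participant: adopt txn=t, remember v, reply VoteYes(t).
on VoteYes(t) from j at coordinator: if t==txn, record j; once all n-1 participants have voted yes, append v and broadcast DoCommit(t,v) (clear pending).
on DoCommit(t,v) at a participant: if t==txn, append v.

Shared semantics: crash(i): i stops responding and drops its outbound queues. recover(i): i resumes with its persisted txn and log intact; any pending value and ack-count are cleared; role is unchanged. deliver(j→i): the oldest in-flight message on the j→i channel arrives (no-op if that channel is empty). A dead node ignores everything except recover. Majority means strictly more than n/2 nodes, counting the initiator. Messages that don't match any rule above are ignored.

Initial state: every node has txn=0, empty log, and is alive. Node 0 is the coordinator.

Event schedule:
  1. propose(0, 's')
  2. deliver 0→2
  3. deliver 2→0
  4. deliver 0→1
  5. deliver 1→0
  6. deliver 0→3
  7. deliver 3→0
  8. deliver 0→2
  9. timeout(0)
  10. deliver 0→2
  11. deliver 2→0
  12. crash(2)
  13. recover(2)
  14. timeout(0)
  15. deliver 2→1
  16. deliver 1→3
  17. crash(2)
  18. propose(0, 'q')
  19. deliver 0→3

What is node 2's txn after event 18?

1. propose(0,'s'):  <0:coor t1 ->
2. deliver 0→2:  <2:part t1 ->
3. deliver 2→0:  nop
4. deliver 0→1:  <1:part t1 ->
5. deliver 1→0:  nop
6. deliver 0→3:  <3:part t1 ->
7. deliver 3→0:  <0:coor t1 s>
8. deliver 0→2:  <2:part t1 s>
9. timeout(0):  <0:coor t2 s>
10. deliver 0→2:  <2:part t2 s>
11. deliver 2→0:  nop
12. crash(2):  <2:✗part t2 s>
13. recover(2):  <2:part t2 s>
14. timeout(0):  <0:coor t3 s>
15. deliver 2→1:  nop
16. deliver 1→3:  nop
17. crash(2):  <2:✗part t2 s>
18. propose(0,'q'):  <0:coor t4 s>

2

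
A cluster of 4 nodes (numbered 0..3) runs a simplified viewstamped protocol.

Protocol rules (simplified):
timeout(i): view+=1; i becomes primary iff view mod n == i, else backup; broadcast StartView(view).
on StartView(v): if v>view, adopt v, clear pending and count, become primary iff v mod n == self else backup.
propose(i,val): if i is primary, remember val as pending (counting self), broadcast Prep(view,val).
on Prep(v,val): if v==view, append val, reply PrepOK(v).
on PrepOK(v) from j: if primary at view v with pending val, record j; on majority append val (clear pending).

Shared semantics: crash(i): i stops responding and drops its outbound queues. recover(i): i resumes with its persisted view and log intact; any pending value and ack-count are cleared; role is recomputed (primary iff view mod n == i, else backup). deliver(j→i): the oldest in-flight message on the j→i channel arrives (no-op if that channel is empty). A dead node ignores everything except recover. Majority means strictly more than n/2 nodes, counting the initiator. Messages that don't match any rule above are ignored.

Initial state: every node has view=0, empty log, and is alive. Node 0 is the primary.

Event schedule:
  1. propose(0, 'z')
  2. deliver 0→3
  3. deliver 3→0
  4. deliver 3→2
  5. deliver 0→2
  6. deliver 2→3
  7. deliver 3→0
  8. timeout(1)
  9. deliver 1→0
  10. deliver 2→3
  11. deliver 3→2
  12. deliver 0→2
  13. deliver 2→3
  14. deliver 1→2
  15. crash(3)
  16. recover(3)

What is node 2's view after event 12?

0

[1] propose(0,'z') → ∅
[2] deliver 0→3 → N3(back v0 [z])
[3] deliver 3→0 → ∅
[4] deliver 3→2 → ∅
[5] deliver 0→2 → N2(back v0 [z])
[6] deliver 2→3 → ∅
[7] deliver 3→0 → ∅
[8] timeout(1) → N1(prim v1 [-])
[9] deliver 1→0 → N0(back v1 [-])
[10] deliver 2→3 → ∅
[11] deliver 3→2 → ∅
[12] deliver 0→2 → ∅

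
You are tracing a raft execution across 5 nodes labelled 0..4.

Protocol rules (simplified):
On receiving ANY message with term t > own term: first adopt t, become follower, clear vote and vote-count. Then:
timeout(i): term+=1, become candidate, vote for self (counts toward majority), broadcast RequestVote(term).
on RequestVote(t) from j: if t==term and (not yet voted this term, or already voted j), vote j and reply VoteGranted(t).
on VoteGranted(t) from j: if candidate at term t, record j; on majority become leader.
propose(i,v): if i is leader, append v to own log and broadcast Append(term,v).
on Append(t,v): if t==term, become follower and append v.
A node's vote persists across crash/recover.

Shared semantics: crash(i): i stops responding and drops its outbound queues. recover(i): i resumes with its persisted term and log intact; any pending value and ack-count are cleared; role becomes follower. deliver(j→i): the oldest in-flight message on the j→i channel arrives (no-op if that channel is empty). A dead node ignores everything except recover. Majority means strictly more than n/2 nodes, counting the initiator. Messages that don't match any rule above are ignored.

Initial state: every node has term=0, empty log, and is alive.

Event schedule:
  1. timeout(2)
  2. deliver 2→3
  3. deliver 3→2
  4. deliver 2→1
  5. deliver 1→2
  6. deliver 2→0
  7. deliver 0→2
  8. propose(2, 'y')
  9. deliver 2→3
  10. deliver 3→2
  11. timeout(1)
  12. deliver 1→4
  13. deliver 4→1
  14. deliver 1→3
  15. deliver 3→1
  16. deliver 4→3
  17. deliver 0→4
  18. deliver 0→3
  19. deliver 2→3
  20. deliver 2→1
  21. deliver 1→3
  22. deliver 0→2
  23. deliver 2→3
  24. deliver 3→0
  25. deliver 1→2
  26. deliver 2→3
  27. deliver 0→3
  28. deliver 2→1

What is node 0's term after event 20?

1

step 1 timeout(2): 2={cand,t=1,log=-}
step 2 deliver 2→3: 3={foll,t=1,log=-}
step 3 deliver 3→2: —
step 4 deliver 2→1: 1={foll,t=1,log=-}
step 5 deliver 1→2: 2={lead,t=1,log=-}
step 6 deliver 2→0: 0={foll,t=1,log=-}
step 7 deliver 0→2: —
step 8 propose(2,'y'): 2={lead,t=1,log=y}
step 9 deliver 2→3: 3={foll,t=1,log=y}
step 10 deliver 3→2: —
step 11 timeout(1): 1={cand,t=2,log=-}
step 12 deliver 1→4: 4={foll,t=2,log=-}
step 13 deliver 4→1: —
step 14 deliver 1→3: 3={foll,t=2,log=y}
step 15 deliver 3→1: 1={lead,t=2,log=-}
step 16 deliver 4→3: —
step 17 deliver 0→4: —
step 18 deliver 0→3: —
step 19 deliver 2→3: —
step 20 deliver 2→1: —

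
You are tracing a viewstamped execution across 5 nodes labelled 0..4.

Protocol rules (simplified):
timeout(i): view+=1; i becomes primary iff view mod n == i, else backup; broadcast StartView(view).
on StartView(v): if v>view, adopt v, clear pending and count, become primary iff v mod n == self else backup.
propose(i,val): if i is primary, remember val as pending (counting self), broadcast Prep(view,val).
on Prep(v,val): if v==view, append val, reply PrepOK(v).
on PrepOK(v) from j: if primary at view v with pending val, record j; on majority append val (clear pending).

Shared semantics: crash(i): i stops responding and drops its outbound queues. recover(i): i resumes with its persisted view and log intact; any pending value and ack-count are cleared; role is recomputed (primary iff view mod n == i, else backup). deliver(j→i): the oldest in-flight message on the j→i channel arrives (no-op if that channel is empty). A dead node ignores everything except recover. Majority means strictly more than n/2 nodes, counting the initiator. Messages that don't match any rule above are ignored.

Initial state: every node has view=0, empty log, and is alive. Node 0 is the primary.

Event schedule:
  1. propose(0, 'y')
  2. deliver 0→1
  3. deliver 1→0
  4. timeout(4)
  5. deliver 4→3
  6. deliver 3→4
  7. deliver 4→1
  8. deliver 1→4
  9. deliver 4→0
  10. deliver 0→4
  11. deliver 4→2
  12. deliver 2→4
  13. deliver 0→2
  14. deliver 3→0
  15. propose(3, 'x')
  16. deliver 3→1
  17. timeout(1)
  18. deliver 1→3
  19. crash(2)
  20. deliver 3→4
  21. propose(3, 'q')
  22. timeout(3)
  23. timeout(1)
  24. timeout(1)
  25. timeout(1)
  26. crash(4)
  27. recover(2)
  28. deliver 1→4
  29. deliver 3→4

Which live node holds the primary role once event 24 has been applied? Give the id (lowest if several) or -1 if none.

after 1 — propose(0,'y'): ·
after 2 — deliver 0→1: n1:back/v0/[y]
after 3 — deliver 1→0: ·
after 4 — timeout(4): n4:back/v1/[-]
after 5 — deliver 4→3: n3:back/v1/[-]
after 6 — deliver 3→4: ·
after 7 — deliver 4→1: n1:prim/v1/[y]
after 8 — deliver 1→4: ·
after 9 — deliver 4→0: n0:back/v1/[-]
after 10 — deliver 0→4: ·
after 11 — deliver 4→2: n2:back/v1/[-]
after 12 — deliver 2→4: ·
after 13 — deliver 0→2: ·
after 14 — deliver 3→0: ·
after 15 — propose(3,'x'): ·
after 16 — deliver 3→1: ·
after 17 — timeout(1): n1:back/v2/[y]
after 18 — deliver 1→3: n3:back/v2/[-]
after 19 — crash(2): n2:✗back/v1/[-]
after 20 — deliver 3→4: ·
after 21 — propose(3,'q'): ·
after 22 — timeout(3): n3:prim/v3/[-]
after 23 — timeout(1): n1:back/v3/[y]
after 24 — timeout(1): n1:back/v4/[y]

3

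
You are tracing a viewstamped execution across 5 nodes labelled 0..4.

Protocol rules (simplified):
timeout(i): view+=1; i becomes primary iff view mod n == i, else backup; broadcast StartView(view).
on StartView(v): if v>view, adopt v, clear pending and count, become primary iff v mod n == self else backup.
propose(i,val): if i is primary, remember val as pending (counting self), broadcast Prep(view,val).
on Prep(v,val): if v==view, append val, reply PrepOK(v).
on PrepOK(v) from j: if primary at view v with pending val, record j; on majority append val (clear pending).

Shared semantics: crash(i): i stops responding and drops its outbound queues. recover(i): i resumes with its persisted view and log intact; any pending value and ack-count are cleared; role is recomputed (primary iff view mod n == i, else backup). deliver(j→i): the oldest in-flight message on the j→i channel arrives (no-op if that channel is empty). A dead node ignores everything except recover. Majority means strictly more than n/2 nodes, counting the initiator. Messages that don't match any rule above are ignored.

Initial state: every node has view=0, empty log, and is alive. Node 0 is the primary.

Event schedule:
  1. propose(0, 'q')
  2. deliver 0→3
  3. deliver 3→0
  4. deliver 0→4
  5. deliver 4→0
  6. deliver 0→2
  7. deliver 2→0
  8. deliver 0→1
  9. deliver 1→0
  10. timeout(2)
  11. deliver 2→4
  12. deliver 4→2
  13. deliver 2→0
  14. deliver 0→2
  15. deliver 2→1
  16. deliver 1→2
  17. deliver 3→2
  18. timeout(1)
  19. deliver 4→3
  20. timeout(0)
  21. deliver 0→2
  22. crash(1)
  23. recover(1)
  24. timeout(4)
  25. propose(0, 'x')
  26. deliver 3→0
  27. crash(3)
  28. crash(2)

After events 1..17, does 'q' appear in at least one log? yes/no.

[1] propose(0,'q') → ∅
[2] deliver 0→3 → N3(back v0 [q])
[3] deliver 3→0 → ∅
[4] deliver 0→4 → N4(back v0 [q])
[5] deliver 4→0 → N0(prim v0 [q])
[6] deliver 0→2 → N2(back v0 [q])
[7] deliver 2→0 → ∅
[8] deliver 0→1 → N1(back v0 [q])
[9] deliver 1→0 → ∅
[10] timeout(2) → N2(back v1 [q])
[11] deliver 2→4 → N4(back v1 [q])
[12] deliver 4→2 → ∅
[13] deliver 2→0 → N0(back v1 [q])
[14] deliver 0→2 → ∅
[15] deliver 2→1 → N1(prim v1 [q])
[16] deliver 1→2 → ∅
[17] deliver 3→2 → ∅

yes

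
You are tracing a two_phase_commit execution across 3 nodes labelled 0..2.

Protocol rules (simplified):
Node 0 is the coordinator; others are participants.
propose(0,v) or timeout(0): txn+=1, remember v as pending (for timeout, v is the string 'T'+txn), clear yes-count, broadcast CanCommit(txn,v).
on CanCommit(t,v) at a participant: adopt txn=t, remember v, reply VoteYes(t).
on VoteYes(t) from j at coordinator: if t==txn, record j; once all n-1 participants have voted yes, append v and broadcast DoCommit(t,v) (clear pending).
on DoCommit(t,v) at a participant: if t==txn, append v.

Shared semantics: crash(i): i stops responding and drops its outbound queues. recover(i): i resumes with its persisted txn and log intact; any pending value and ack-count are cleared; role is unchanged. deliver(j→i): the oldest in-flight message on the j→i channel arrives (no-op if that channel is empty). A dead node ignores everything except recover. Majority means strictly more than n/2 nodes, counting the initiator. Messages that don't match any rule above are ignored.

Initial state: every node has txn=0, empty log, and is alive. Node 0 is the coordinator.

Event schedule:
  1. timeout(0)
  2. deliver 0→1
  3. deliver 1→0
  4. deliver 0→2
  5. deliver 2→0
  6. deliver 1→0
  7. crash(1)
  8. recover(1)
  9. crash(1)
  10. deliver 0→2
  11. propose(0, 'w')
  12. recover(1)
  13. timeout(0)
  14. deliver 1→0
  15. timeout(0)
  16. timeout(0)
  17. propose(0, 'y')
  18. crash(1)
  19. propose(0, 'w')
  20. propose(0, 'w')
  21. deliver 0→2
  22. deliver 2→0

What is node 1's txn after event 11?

1

after 1 — timeout(0): n0:coor/t1/[-]
after 2 — deliver 0→1: n1:part/t1/[-]
after 3 — deliver 1→0: ·
after 4 — deliver 0→2: n2:part/t1/[-]
after 5 — deliver 2→0: n0:coor/t1/[T1]
after 6 — deliver 1→0: ·
after 7 — crash(1): n1:✗part/t1/[-]
after 8 — recover(1): n1:part/t1/[-]
after 9 — crash(1): n1:✗part/t1/[-]
after 10 — deliver 0→2: n2:part/t1/[T1]
after 11 — propose(0,'w'): n0:coor/t2/[T1]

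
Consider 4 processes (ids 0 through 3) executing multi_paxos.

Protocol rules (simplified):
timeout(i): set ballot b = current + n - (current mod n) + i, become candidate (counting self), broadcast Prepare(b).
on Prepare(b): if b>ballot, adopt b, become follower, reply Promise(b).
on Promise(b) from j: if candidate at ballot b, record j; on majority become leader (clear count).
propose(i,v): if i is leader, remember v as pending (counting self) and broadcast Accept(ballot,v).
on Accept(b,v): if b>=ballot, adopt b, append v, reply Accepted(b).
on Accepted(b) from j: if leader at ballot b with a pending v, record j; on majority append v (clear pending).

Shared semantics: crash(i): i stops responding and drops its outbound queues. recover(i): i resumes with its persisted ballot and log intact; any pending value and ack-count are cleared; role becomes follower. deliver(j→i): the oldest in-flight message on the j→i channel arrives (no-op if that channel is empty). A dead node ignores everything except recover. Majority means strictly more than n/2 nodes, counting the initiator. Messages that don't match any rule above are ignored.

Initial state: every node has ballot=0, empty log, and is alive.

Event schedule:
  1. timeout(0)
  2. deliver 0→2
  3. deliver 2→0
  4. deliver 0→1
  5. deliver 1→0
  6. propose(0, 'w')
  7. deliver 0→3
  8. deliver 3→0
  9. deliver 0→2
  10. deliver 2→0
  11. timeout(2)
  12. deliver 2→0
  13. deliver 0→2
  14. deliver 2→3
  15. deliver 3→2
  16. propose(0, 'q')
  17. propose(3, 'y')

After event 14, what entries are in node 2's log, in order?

[1] timeout(0) → N0(cand b4 [-])
[2] deliver 0→2 → N2(foll b4 [-])
[3] deliver 2→0 → ∅
[4] deliver 0→1 → N1(foll b4 [-])
[5] deliver 1→0 → N0(lead b4 [-])
[6] propose(0,'w') → ∅
[7] deliver 0→3 → N3(foll b4 [-])
[8] deliver 3→0 → ∅
[9] deliver 0→2 → N2(foll b4 [w])
[10] deliver 2→0 → ∅
[11] timeout(2) → N2(cand b10 [w])
[12] deliver 2→0 → N0(foll b10 [-])
[13] deliver 0→2 → ∅
[14] deliver 2→3 → N3(foll b10 [-])

w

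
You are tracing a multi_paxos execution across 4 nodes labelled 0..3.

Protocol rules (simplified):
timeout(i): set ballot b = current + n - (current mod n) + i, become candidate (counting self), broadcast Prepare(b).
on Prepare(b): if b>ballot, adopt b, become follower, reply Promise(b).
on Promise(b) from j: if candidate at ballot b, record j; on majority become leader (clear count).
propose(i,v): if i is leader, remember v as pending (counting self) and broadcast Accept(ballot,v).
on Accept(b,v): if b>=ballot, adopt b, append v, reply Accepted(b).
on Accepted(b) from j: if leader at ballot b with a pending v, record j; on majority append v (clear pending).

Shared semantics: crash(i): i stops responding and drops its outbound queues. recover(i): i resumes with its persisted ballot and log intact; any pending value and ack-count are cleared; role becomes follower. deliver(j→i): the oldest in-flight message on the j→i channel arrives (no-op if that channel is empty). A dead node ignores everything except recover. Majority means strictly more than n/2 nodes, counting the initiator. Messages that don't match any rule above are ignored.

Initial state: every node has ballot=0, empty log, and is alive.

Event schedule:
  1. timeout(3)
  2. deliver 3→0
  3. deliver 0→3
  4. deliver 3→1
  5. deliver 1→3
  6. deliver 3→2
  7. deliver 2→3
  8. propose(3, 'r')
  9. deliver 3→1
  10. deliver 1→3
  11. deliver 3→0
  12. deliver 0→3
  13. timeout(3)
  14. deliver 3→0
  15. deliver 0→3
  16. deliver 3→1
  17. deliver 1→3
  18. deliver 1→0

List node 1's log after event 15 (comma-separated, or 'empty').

[1] timeout(3) → N3(cand b7 [-])
[2] deliver 3→0 → N0(foll b7 [-])
[3] deliver 0→3 → ∅
[4] deliver 3→1 → N1(foll b7 [-])
[5] deliver 1→3 → N3(lead b7 [-])
[6] deliver 3→2 → N2(foll b7 [-])
[7] deliver 2→3 → ∅
[8] propose(3,'r') → ∅
[9] deliver 3→1 → N1(foll b7 [r])
[10] deliver 1→3 → ∅
[11] deliver 3→0 → N0(foll b7 [r])
[12] deliver 0→3 → N3(lead b7 [r])
[13] timeout(3) → N3(cand b11 [r])
[14] deliver 3→0 → N0(foll b11 [r])
[15] deliver 0→3 → ∅

r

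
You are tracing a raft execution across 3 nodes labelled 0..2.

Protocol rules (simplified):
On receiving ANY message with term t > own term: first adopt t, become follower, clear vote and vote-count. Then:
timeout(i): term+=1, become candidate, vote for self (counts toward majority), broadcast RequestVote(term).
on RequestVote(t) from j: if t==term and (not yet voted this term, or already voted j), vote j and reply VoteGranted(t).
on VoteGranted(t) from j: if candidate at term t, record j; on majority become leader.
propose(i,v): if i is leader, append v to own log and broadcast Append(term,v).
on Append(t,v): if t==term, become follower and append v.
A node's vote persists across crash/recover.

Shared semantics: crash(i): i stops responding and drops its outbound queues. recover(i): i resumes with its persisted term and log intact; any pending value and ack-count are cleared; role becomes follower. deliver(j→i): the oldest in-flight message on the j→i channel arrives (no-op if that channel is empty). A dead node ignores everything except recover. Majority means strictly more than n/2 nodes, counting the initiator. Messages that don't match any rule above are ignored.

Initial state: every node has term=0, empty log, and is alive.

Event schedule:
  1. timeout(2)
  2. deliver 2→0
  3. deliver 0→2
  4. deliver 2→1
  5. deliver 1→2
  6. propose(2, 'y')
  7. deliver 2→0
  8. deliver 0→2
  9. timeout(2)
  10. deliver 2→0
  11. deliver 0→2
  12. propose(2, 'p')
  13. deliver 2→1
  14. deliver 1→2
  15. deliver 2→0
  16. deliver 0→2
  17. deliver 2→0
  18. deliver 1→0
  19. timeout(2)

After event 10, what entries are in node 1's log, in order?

empty

after 1 — timeout(2): n2:cand/t1/[-]
after 2 — deliver 2→0: n0:foll/t1/[-]
after 3 — deliver 0→2: n2:lead/t1/[-]
after 4 — deliver 2→1: n1:foll/t1/[-]
after 5 — deliver 1→2: ·
after 6 — propose(2,'y'): n2:lead/t1/[y]
after 7 — deliver 2→0: n0:foll/t1/[y]
after 8 — deliver 0→2: ·
after 9 — timeout(2): n2:cand/t2/[y]
after 10 — deliver 2→0: n0:foll/t2/[y]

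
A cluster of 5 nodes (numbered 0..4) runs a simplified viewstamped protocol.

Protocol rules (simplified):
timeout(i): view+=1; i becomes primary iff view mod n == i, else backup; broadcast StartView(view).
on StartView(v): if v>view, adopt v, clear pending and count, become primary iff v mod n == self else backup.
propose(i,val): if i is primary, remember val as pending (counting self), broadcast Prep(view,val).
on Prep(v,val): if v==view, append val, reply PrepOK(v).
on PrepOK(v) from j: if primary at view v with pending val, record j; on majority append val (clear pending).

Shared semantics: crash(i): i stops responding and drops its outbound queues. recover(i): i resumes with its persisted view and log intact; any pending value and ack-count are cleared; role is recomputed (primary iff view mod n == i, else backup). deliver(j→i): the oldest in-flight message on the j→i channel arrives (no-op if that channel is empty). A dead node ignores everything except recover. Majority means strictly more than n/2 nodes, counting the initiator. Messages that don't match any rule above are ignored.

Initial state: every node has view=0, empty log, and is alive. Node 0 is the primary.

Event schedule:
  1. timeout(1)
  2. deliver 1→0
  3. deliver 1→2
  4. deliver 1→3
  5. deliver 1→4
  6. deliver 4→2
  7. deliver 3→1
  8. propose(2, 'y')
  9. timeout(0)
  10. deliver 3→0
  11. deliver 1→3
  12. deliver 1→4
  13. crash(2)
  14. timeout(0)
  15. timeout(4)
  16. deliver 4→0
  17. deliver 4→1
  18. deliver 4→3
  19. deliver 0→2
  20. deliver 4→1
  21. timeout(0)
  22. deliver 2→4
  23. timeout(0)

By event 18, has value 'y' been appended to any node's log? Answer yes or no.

no

step 1 timeout(1): 1={prim,v=1,log=-}
step 2 deliver 1→0: 0={back,v=1,log=-}
step 3 deliver 1→2: 2={back,v=1,log=-}
step 4 deliver 1→3: 3={back,v=1,log=-}
step 5 deliver 1→4: 4={back,v=1,log=-}
step 6 deliver 4→2: —
step 7 deliver 3→1: —
step 8 propose(2,'y'): —
step 9 timeout(0): 0={back,v=2,log=-}
step 10 deliver 3→0: —
step 11 deliver 1→3: —
step 12 deliver 1→4: —
step 13 crash(2): 2={✗back,v=1,log=-}
step 14 timeout(0): 0={back,v=3,log=-}
step 15 timeout(4): 4={back,v=2,log=-}
step 16 deliver 4→0: —
step 17 deliver 4→1: 1={back,v=2,log=-}
step 18 deliver 4→3: 3={back,v=2,log=-}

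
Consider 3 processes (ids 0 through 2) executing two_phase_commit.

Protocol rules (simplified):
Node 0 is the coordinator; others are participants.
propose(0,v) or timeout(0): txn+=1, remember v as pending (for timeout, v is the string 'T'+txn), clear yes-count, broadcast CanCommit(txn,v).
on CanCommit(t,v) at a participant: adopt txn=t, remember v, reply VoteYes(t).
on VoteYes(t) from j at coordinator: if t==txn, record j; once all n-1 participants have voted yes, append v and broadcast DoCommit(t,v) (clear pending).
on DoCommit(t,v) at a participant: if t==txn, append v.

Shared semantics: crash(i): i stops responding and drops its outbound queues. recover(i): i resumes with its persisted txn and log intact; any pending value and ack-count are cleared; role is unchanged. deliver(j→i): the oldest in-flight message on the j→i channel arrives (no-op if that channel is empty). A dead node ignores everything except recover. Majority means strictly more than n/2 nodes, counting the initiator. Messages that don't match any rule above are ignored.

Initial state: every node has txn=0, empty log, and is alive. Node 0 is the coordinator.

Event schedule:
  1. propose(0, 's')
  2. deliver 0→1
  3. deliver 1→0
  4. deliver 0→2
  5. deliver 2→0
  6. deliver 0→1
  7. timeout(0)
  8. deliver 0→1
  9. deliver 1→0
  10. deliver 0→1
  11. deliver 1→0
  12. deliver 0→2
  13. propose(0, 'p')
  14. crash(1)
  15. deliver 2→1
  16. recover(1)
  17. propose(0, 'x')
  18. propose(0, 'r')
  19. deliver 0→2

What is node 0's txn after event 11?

1. propose(0,'s'):  <0:coor t1 ->
2. deliver 0→1:  <1:part t1 ->
3. deliver 1→0:  nop
4. deliver 0→2:  <2:part t1 ->
5. deliver 2→0:  <0:coor t1 s>
6. deliver 0→1:  <1:part t1 s>
7. timeout(0):  <0:coor t2 s>
8. deliver 0→1:  <1:part t2 s>
9. deliver 1→0:  nop
10. deliver 0→1:  nop
11. deliver 1→0:  nop

2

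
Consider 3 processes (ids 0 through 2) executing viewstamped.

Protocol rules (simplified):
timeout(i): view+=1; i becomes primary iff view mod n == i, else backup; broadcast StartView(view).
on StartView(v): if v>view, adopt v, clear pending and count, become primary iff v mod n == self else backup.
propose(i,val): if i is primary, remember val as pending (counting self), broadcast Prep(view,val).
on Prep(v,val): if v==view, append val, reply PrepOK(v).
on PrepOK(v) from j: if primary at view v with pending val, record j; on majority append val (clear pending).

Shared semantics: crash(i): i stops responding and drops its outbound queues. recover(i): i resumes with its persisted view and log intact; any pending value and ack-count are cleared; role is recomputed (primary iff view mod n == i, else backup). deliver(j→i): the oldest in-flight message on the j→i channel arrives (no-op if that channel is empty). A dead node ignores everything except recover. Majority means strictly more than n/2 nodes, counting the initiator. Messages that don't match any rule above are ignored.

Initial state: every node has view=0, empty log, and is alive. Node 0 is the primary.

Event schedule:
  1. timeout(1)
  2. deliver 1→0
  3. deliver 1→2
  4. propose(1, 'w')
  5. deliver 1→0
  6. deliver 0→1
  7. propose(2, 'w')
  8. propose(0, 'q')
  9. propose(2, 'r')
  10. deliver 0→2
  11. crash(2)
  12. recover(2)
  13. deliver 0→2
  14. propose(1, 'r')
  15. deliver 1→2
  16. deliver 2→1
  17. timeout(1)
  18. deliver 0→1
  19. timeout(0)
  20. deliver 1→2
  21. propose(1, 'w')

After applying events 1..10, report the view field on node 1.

e1 timeout(1): 1[prim,v=1,-]
e2 deliver 1→0: 0[back,v=1,-]
e3 deliver 1→2: 2[back,v=1,-]
e4 propose(1,'w'): ·
e5 deliver 1→0: 0[back,v=1,w]
e6 deliver 0→1: 1[prim,v=1,w]
e7 propose(2,'w'): ·
e8 propose(0,'q'): ·
e9 propose(2,'r'): ·
e10 deliver 0→2: ·

1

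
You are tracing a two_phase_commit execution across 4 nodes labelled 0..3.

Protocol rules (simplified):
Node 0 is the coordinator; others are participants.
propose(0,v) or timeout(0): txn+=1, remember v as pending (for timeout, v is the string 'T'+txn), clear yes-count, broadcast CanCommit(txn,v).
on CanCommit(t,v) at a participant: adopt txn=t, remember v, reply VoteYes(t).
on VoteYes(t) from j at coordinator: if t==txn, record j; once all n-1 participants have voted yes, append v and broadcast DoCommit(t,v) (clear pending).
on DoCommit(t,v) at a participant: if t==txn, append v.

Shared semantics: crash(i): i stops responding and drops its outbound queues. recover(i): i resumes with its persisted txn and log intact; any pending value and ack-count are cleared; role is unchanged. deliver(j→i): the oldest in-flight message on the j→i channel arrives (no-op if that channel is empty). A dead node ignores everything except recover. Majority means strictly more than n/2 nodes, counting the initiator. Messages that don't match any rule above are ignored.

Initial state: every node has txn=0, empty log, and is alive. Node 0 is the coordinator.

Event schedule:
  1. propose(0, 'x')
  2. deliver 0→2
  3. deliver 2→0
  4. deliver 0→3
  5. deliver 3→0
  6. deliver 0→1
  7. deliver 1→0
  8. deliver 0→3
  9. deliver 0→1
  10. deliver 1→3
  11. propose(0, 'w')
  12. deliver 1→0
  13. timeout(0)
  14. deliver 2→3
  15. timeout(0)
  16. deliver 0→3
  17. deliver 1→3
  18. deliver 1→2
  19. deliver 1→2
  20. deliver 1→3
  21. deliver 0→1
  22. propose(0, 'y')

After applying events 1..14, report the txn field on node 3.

1

1. propose(0,'x'):  <0:coor t1 ->
2. deliver 0→2:  <2:part t1 ->
3. deliver 2→0:  nop
4. deliver 0→3:  <3:part t1 ->
5. deliver 3→0:  nop
6. deliver 0→1:  <1:part t1 ->
7. deliver 1→0:  <0:coor t1 x>
8. deliver 0→3:  <3:part t1 x>
9. deliver 0→1:  <1:part t1 x>
10. deliver 1→3:  nop
11. propose(0,'w'):  <0:coor t2 x>
12. deliver 1→0:  nop
13. timeout(0):  <0:coor t3 x>
14. deliver 2→3:  nop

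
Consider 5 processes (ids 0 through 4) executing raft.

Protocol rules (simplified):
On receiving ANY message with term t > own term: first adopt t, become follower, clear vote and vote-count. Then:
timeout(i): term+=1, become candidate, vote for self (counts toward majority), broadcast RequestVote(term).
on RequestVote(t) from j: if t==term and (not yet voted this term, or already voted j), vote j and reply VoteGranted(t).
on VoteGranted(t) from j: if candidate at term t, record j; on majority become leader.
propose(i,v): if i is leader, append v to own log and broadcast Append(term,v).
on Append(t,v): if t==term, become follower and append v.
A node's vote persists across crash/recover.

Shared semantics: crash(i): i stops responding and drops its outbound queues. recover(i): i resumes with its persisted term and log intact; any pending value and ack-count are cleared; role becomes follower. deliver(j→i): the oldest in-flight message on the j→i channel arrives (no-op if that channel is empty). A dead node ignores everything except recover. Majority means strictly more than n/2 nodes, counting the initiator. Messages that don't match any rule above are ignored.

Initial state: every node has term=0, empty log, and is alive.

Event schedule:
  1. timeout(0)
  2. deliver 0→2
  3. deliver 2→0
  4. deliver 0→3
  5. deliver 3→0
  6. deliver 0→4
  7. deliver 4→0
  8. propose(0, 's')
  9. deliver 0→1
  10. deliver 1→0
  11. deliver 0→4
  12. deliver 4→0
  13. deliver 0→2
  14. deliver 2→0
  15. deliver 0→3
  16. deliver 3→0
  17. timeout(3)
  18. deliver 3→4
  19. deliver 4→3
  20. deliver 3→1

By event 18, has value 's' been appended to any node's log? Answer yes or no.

after 1 — timeout(0): n0:cand/t1/[-]
after 2 — deliver 0→2: n2:foll/t1/[-]
after 3 — deliver 2→0: ·
after 4 — deliver 0→3: n3:foll/t1/[-]
after 5 — deliver 3→0: n0:lead/t1/[-]
after 6 — deliver 0→4: n4:foll/t1/[-]
after 7 — deliver 4→0: ·
after 8 — propose(0,'s'): n0:lead/t1/[s]
after 9 — deliver 0→1: n1:foll/t1/[-]
after 10 — deliver 1→0: ·
after 11 — deliver 0→4: n4:foll/t1/[s]
after 12 — deliver 4→0: ·
after 13 — deliver 0→2: n2:foll/t1/[s]
after 14 — deliver 2→0: ·
after 15 — deliver 0→3: n3:foll/t1/[s]
after 16 — deliver 3→0: ·
after 17 — timeout(3): n3:cand/t2/[s]
after 18 — deliver 3→4: n4:foll/t2/[s]

yes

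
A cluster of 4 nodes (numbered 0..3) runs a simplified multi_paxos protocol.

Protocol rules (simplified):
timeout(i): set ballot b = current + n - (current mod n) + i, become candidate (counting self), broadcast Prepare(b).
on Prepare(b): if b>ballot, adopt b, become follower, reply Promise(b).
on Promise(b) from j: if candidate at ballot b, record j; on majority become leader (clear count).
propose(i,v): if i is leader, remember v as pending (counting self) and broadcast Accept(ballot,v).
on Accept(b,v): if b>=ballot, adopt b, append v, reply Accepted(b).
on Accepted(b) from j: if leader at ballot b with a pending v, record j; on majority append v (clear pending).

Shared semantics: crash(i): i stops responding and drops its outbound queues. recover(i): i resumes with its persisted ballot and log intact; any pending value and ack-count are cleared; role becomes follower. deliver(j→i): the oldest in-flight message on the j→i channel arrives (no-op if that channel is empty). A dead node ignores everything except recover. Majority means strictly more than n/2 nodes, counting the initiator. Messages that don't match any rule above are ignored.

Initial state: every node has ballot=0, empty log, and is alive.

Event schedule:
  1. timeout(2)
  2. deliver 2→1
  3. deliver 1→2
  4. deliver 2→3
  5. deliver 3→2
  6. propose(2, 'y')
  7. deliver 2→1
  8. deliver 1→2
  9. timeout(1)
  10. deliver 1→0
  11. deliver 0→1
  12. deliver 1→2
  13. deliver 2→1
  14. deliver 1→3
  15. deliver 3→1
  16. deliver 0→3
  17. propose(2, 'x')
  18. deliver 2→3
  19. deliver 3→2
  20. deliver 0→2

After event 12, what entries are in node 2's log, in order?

empty

step 1 timeout(2): 2={cand,b=6,log=-}
step 2 deliver 2→1: 1={foll,b=6,log=-}
step 3 deliver 1→2: —
step 4 deliver 2→3: 3={foll,b=6,log=-}
step 5 deliver 3→2: 2={lead,b=6,log=-}
step 6 propose(2,'y'): —
step 7 deliver 2→1: 1={foll,b=6,log=y}
step 8 deliver 1→2: —
step 9 timeout(1): 1={cand,b=9,log=y}
step 10 deliver 1→0: 0={foll,b=9,log=-}
step 11 deliver 0→1: —
step 12 deliver 1→2: 2={foll,b=9,log=-}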